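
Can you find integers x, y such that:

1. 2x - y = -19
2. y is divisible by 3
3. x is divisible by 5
Yes

Take x = -20, y = -21. Substituting into each constraint:
  (1) 2(-20) + 21 = -19 ✓
  (2) -21 = 3 × -7, remainder 0 ✓
  (3) -20 = 5 × -4, remainder 0 ✓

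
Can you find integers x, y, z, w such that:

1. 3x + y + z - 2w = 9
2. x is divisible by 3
Yes

Take x = 0, y = 0, z = 1, w = -4. Substituting into each constraint:
  (1) 3(0) + 0 + 1 - 2(-4) = 9 ✓
  (2) 0 = 3 × 0, remainder 0 ✓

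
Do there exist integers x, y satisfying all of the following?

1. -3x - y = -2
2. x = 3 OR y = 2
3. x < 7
Yes

Take x = 3, y = -7. Substituting into each constraint:
  (1) -3(3) + 7 = -2 ✓
  (2) x = 3, target 3 ✓ (first branch holds)
  (3) 3 < 7 ✓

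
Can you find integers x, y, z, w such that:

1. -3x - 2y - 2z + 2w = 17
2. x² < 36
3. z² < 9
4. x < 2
Yes

Take x = -1, y = -7, z = 0, w = 0. Substituting into each constraint:
  (1) -3(-1) - 2(-7) - 2(0) + 2(0) = 17 ✓
  (2) x² = (-1)² = 1, and 1 < 36 ✓
  (3) z² = (0)² = 0, and 0 < 9 ✓
  (4) -1 < 2 ✓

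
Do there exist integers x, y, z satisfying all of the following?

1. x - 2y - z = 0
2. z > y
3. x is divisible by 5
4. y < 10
Yes

Take x = -5, y = -2, z = -1. Substituting into each constraint:
  (1) (-5) - 2(-2) + 1 = 0 ✓
  (2) -1 > -2 ✓
  (3) -5 = 5 × -1, remainder 0 ✓
  (4) -2 < 10 ✓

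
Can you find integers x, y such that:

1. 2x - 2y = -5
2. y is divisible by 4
No

Even the single constraint (2x - 2y = -5) is infeasible over the integers.

  - 2x - 2y = -5: every term on the left is divisible by 2, so the LHS ≡ 0 (mod 2), but the RHS -5 is not — no integer solution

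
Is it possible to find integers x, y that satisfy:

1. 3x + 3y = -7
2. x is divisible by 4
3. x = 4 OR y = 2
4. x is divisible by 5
No

Even the single constraint (3x + 3y = -7) is infeasible over the integers.

  - 3x + 3y = -7: every term on the left is divisible by 3, so the LHS ≡ 0 (mod 3), but the RHS -7 is not — no integer solution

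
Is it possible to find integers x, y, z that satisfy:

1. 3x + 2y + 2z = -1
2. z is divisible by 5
Yes

Take x = -1, y = 1, z = 0. Substituting into each constraint:
  (1) 3(-1) + 2(1) + 2(0) = -1 ✓
  (2) 0 = 5 × 0, remainder 0 ✓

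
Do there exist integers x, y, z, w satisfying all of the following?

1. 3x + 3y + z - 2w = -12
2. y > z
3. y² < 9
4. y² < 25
Yes

Take x = -5, y = 1, z = 0, w = 0. Substituting into each constraint:
  (1) 3(-5) + 3(1) + 0 - 2(0) = -12 ✓
  (2) 1 > 0 ✓
  (3) y² = (1)² = 1, and 1 < 9 ✓
  (4) y² = (1)² = 1, and 1 < 25 ✓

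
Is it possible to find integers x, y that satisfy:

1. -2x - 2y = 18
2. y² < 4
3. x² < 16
No

The full constraint system is jointly infeasible over the integers. Each constraint and what it forces:

  - -2x - 2y = 18: is a linear equation tying the variables together
  - y² < 4: restricts y to |y| ≤ 1
  - x² < 16: restricts x to |x| ≤ 3

Range argument: with x ∈ [-3, 3], y ∈ [-1, 1], the left side of the equation is at most 8, but the right side is 18 > 8. No integer solution exists.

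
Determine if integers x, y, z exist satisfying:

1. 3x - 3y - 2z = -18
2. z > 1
Yes

Take x = 0, y = 4, z = 3. Substituting into each constraint:
  (1) 3(0) - 3(4) - 2(3) = -18 ✓
  (2) 3 > 1 ✓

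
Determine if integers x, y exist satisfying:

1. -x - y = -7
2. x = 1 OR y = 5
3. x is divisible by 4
No

The full constraint system is jointly infeasible over the integers. Each constraint and what it forces:

  - -x - y = -7: is a linear equation tying the variables together
  - x = 1 OR y = 5: forces a choice: either x = 1 or y = 5
  - x is divisible by 4: restricts x to multiples of 4

Split on the disjunction (x = 1 OR y = 5):
  • If x = 1: this contradicts the divisibility constraint — 1 is not a multiple of 4.
  • If y = 5: with y = 5, writing x = 4x', every remaining term of the linear equation is divisible by 4, so the left side is ≡ 0 (mod 4); but the right side -2 ≡ 2 (mod 4). No integers can satisfy it.
Both branches are infeasible, so the system has no integer solution.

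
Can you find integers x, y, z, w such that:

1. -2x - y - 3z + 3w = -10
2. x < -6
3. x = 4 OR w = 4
Yes

Take x = -7, y = 36, z = 0, w = 4. Substituting into each constraint:
  (1) -2(-7) + (-36) - 3(0) + 3(4) = -10 ✓
  (2) -7 < -6 ✓
  (3) w = 4, target 4 ✓ (second branch holds)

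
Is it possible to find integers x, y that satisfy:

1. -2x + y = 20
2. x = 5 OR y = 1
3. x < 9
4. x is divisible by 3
No

A contradictory subset is {-2x + y = 20, x = 5 OR y = 1, x is divisible by 3}. No integer assignment can satisfy these jointly:

  - -2x + y = 20: is a linear equation tying the variables together
  - x = 5 OR y = 1: forces a choice: either x = 5 or y = 1
  - x is divisible by 3: restricts x to multiples of 3

Split on the disjunction (x = 5 OR y = 1):
  • If x = 5: this contradicts the divisibility constraint — 5 is not a multiple of 3.
  • If y = 1: with y = 1, writing x = 3x', every remaining term of the linear equation is divisible by 6, so the left side is ≡ 0 (mod 6); but the right side 19 ≡ 1 (mod 6). No integers can satisfy it.
Both branches are infeasible, so the system has no integer solution.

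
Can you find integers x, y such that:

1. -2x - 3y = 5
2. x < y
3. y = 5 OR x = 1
Yes

Take x = -10, y = 5. Substituting into each constraint:
  (1) -2(-10) - 3(5) = 5 ✓
  (2) -10 < 5 ✓
  (3) y = 5, target 5 ✓ (first branch holds)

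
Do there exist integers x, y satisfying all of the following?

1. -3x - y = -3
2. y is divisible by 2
Yes

Take x = 1, y = 0. Substituting into each constraint:
  (1) -3(1) + 0 = -3 ✓
  (2) 0 = 2 × 0, remainder 0 ✓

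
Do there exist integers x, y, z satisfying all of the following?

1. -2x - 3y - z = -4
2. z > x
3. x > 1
Yes

Take x = 2, y = -1, z = 3. Substituting into each constraint:
  (1) -2(2) - 3(-1) + (-3) = -4 ✓
  (2) 3 > 2 ✓
  (3) 2 > 1 ✓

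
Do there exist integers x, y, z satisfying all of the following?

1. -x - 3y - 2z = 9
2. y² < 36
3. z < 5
Yes

Take x = 0, y = -3, z = 0. Substituting into each constraint:
  (1) 0 - 3(-3) - 2(0) = 9 ✓
  (2) y² = (-3)² = 9, and 9 < 36 ✓
  (3) 0 < 5 ✓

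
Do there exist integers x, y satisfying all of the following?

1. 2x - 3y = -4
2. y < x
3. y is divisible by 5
Yes

Take x = 13, y = 10. Substituting into each constraint:
  (1) 2(13) - 3(10) = -4 ✓
  (2) 10 < 13 ✓
  (3) 10 = 5 × 2, remainder 0 ✓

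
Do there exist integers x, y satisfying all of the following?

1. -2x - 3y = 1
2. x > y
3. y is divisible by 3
Yes

Take x = 4, y = -3. Substituting into each constraint:
  (1) -2(4) - 3(-3) = 1 ✓
  (2) 4 > -3 ✓
  (3) -3 = 3 × -1, remainder 0 ✓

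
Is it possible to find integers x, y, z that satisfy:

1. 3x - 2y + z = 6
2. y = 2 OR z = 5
Yes

Take x = 1, y = 1, z = 5. Substituting into each constraint:
  (1) 3(1) - 2(1) + 5 = 6 ✓
  (2) z = 5, target 5 ✓ (second branch holds)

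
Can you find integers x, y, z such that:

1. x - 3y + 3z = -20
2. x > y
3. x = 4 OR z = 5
Yes

Take x = 4, y = 3, z = -5. Substituting into each constraint:
  (1) 4 - 3(3) + 3(-5) = -20 ✓
  (2) 4 > 3 ✓
  (3) x = 4, target 4 ✓ (first branch holds)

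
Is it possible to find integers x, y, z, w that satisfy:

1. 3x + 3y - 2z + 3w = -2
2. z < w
Yes

Take x = 0, y = -2, z = 1, w = 2. Substituting into each constraint:
  (1) 3(0) + 3(-2) - 2(1) + 3(2) = -2 ✓
  (2) 1 < 2 ✓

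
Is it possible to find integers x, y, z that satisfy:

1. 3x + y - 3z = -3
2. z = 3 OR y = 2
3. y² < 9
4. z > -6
Yes

Take x = 2, y = 0, z = 3. Substituting into each constraint:
  (1) 3(2) + 0 - 3(3) = -3 ✓
  (2) z = 3, target 3 ✓ (first branch holds)
  (3) y² = (0)² = 0, and 0 < 9 ✓
  (4) 3 > -6 ✓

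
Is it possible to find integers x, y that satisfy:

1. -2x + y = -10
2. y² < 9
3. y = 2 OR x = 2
Yes

Take x = 6, y = 2. Substituting into each constraint:
  (1) -2(6) + 2 = -10 ✓
  (2) y² = (2)² = 4, and 4 < 9 ✓
  (3) y = 2, target 2 ✓ (first branch holds)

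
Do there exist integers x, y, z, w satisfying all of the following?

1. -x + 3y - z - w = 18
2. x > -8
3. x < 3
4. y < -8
Yes

Take x = 0, y = -9, z = 0, w = -45. Substituting into each constraint:
  (1) 0 + 3(-9) + 0 + 45 = 18 ✓
  (2) 0 > -8 ✓
  (3) 0 < 3 ✓
  (4) -9 < -8 ✓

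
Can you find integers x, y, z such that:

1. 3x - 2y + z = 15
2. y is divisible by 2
Yes

Take x = 0, y = 0, z = 15. Substituting into each constraint:
  (1) 3(0) - 2(0) + 15 = 15 ✓
  (2) 0 = 2 × 0, remainder 0 ✓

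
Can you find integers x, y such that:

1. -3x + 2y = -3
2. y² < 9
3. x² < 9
Yes

Take x = 1, y = 0. Substituting into each constraint:
  (1) -3(1) + 2(0) = -3 ✓
  (2) y² = (0)² = 0, and 0 < 9 ✓
  (3) x² = (1)² = 1, and 1 < 9 ✓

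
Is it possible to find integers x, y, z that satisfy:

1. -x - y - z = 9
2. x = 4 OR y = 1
Yes

Take x = -10, y = 1, z = 0. Substituting into each constraint:
  (1) 10 + (-1) + 0 = 9 ✓
  (2) y = 1, target 1 ✓ (second branch holds)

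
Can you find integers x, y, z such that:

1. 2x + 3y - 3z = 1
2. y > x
Yes

Take x = -1, y = 0, z = -1. Substituting into each constraint:
  (1) 2(-1) + 3(0) - 3(-1) = 1 ✓
  (2) 0 > -1 ✓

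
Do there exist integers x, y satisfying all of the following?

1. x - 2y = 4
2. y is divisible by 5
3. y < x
Yes

Take x = 4, y = 0. Substituting into each constraint:
  (1) 4 - 2(0) = 4 ✓
  (2) 0 = 5 × 0, remainder 0 ✓
  (3) 0 < 4 ✓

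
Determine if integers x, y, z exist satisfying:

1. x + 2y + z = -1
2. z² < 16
Yes

Take x = 1, y = -1, z = 0. Substituting into each constraint:
  (1) 1 + 2(-1) + 0 = -1 ✓
  (2) z² = (0)² = 0, and 0 < 16 ✓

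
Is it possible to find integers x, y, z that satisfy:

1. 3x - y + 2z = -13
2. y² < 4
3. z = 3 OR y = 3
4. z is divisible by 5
No

A contradictory subset is {y² < 4, z = 3 OR y = 3, z is divisible by 5}. No integer assignment can satisfy these jointly:

  - y² < 4: restricts y to |y| ≤ 1
  - z = 3 OR y = 3: forces a choice: either z = 3 or y = 3
  - z is divisible by 5: restricts z to multiples of 5

Split on the disjunction (z = 3 OR y = 3):
  • If z = 3: this contradicts the divisibility constraint — 3 is not a multiple of 5.
  • If y = 3: this contradicts y² < 4, which requires |y| ≤ 1.
Both branches are infeasible, so the system has no integer solution.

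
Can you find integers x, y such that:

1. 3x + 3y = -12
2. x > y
Yes

Take x = 0, y = -4. Substituting into each constraint:
  (1) 3(0) + 3(-4) = -12 ✓
  (2) 0 > -4 ✓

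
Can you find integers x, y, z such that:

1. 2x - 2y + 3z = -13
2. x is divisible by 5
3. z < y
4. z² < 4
Yes

Take x = 0, y = 8, z = 1. Substituting into each constraint:
  (1) 2(0) - 2(8) + 3(1) = -13 ✓
  (2) 0 = 5 × 0, remainder 0 ✓
  (3) 1 < 8 ✓
  (4) z² = (1)² = 1, and 1 < 4 ✓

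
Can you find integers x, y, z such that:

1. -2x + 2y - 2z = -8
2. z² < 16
Yes

Take x = 4, y = 0, z = 0. Substituting into each constraint:
  (1) -2(4) + 2(0) - 2(0) = -8 ✓
  (2) z² = (0)² = 0, and 0 < 16 ✓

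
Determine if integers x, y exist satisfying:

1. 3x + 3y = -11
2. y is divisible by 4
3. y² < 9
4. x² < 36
No

Even the single constraint (3x + 3y = -11) is infeasible over the integers.

  - 3x + 3y = -11: every term on the left is divisible by 3, so the LHS ≡ 0 (mod 3), but the RHS -11 is not — no integer solution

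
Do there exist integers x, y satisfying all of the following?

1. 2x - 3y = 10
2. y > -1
Yes

Take x = 5, y = 0. Substituting into each constraint:
  (1) 2(5) - 3(0) = 10 ✓
  (2) 0 > -1 ✓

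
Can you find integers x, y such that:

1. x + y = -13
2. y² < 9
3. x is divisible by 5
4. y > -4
Yes

Take x = -15, y = 2. Substituting into each constraint:
  (1) (-15) + 2 = -13 ✓
  (2) y² = (2)² = 4, and 4 < 9 ✓
  (3) -15 = 5 × -3, remainder 0 ✓
  (4) 2 > -4 ✓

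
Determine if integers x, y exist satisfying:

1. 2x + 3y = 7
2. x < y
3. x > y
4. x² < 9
No

A contradictory subset is {x < y, x > y}. No integer assignment can satisfy these jointly:

  - x < y: bounds one variable relative to another variable
  - x > y: bounds one variable relative to another variable

Direct contradiction: y > x and x > y cannot both hold.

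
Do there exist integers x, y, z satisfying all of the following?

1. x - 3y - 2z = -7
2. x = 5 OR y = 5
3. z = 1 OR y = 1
Yes

Take x = 10, y = 5, z = 1. Substituting into each constraint:
  (1) 10 - 3(5) - 2(1) = -7 ✓
  (2) y = 5, target 5 ✓ (second branch holds)
  (3) z = 1, target 1 ✓ (first branch holds)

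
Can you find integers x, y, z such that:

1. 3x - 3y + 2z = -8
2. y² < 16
Yes

Take x = 0, y = 0, z = -4. Substituting into each constraint:
  (1) 3(0) - 3(0) + 2(-4) = -8 ✓
  (2) y² = (0)² = 0, and 0 < 16 ✓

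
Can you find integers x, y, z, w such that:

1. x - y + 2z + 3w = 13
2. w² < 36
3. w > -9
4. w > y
Yes

Take x = 12, y = -1, z = 0, w = 0. Substituting into each constraint:
  (1) 12 + 1 + 2(0) + 3(0) = 13 ✓
  (2) w² = (0)² = 0, and 0 < 36 ✓
  (3) 0 > -9 ✓
  (4) 0 > -1 ✓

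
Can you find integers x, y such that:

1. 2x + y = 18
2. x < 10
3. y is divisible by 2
Yes

Take x = 9, y = 0. Substituting into each constraint:
  (1) 2(9) + 0 = 18 ✓
  (2) 9 < 10 ✓
  (3) 0 = 2 × 0, remainder 0 ✓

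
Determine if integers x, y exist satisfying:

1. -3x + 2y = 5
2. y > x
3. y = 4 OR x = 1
Yes

Take x = 1, y = 4. Substituting into each constraint:
  (1) -3(1) + 2(4) = 5 ✓
  (2) 4 > 1 ✓
  (3) y = 4, target 4 ✓ (first branch holds)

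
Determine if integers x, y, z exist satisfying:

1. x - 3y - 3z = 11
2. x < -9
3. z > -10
Yes

Take x = -10, y = 0, z = -7. Substituting into each constraint:
  (1) (-10) - 3(0) - 3(-7) = 11 ✓
  (2) -10 < -9 ✓
  (3) -7 > -10 ✓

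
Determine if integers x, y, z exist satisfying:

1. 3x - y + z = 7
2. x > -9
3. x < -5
Yes

Take x = -6, y = 0, z = 25. Substituting into each constraint:
  (1) 3(-6) + 0 + 25 = 7 ✓
  (2) -6 > -9 ✓
  (3) -6 < -5 ✓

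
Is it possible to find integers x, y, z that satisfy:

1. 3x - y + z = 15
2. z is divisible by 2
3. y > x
Yes

Take x = 8, y = 9, z = 0. Substituting into each constraint:
  (1) 3(8) + (-9) + 0 = 15 ✓
  (2) 0 = 2 × 0, remainder 0 ✓
  (3) 9 > 8 ✓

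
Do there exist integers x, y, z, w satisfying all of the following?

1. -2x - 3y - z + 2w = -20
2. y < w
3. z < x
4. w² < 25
Yes

Take x = 9, y = 0, z = 8, w = 3. Substituting into each constraint:
  (1) -2(9) - 3(0) + (-8) + 2(3) = -20 ✓
  (2) 0 < 3 ✓
  (3) 8 < 9 ✓
  (4) w² = (3)² = 9, and 9 < 25 ✓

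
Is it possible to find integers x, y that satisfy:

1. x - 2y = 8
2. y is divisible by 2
Yes

Take x = 8, y = 0. Substituting into each constraint:
  (1) 8 - 2(0) = 8 ✓
  (2) 0 = 2 × 0, remainder 0 ✓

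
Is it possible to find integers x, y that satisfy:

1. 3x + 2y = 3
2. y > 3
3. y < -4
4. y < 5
No

A contradictory subset is {y > 3, y < -4}. No integer assignment can satisfy these jointly:

  - y > 3: bounds one variable relative to a constant
  - y < -4: bounds one variable relative to a constant

Direct contradiction: the bounds on y require y ≥ 4 and y ≤ -5 simultaneously, which is empty.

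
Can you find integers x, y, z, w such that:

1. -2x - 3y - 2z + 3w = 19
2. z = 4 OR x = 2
Yes

Take x = 3, y = -11, z = 4, w = 0. Substituting into each constraint:
  (1) -2(3) - 3(-11) - 2(4) + 3(0) = 19 ✓
  (2) z = 4, target 4 ✓ (first branch holds)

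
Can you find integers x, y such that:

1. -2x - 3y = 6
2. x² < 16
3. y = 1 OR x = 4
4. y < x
No

The full constraint system is jointly infeasible over the integers. Each constraint and what it forces:

  - -2x - 3y = 6: is a linear equation tying the variables together
  - x² < 16: restricts x to |x| ≤ 3
  - y = 1 OR x = 4: forces a choice: either y = 1 or x = 4
  - y < x: bounds one variable relative to another variable

Split on the disjunction (y = 1 OR x = 4):
  • If y = 1: with y = 1, every remaining term of the linear equation is divisible by 2, so the left side is ≡ 0 (mod 2); but the right side 9 ≡ 1 (mod 2). No integers can satisfy it.
  • If x = 4: this contradicts x² < 16, which requires |x| ≤ 3.
Both branches are infeasible, so the system has no integer solution.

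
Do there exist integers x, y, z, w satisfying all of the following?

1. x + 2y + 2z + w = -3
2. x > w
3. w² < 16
Yes

Take x = 1, y = -2, z = 0, w = 0. Substituting into each constraint:
  (1) 1 + 2(-2) + 2(0) + 0 = -3 ✓
  (2) 1 > 0 ✓
  (3) w² = (0)² = 0, and 0 < 16 ✓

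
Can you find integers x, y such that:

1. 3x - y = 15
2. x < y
Yes

Take x = 8, y = 9. Substituting into each constraint:
  (1) 3(8) + (-9) = 15 ✓
  (2) 8 < 9 ✓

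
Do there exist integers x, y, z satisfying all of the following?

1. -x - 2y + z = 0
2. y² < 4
Yes

Take x = 0, y = 0, z = 0. Substituting into each constraint:
  (1) 0 - 2(0) + 0 = 0 ✓
  (2) y² = (0)² = 0, and 0 < 4 ✓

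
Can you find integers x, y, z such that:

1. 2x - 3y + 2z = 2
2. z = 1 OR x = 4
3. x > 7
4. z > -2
Yes

Take x = 9, y = 6, z = 1. Substituting into each constraint:
  (1) 2(9) - 3(6) + 2(1) = 2 ✓
  (2) z = 1, target 1 ✓ (first branch holds)
  (3) 9 > 7 ✓
  (4) 1 > -2 ✓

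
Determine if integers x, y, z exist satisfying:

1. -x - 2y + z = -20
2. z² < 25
Yes

Take x = 20, y = 0, z = 0. Substituting into each constraint:
  (1) (-20) - 2(0) + 0 = -20 ✓
  (2) z² = (0)² = 0, and 0 < 25 ✓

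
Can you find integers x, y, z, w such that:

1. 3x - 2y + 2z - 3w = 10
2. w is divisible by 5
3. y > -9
Yes

Take x = 0, y = 0, z = 5, w = 0. Substituting into each constraint:
  (1) 3(0) - 2(0) + 2(5) - 3(0) = 10 ✓
  (2) 0 = 5 × 0, remainder 0 ✓
  (3) 0 > -9 ✓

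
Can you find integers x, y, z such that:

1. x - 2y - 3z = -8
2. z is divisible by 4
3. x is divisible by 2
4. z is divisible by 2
Yes

Take x = 0, y = 4, z = 0. Substituting into each constraint:
  (1) 0 - 2(4) - 3(0) = -8 ✓
  (2) 0 = 4 × 0, remainder 0 ✓
  (3) 0 = 2 × 0, remainder 0 ✓
  (4) 0 = 2 × 0, remainder 0 ✓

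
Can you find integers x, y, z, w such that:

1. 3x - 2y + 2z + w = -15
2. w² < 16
Yes

Take x = -5, y = 0, z = 0, w = 0. Substituting into each constraint:
  (1) 3(-5) - 2(0) + 2(0) + 0 = -15 ✓
  (2) w² = (0)² = 0, and 0 < 16 ✓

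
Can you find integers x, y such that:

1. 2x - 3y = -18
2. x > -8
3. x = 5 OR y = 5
No

A contradictory subset is {2x - 3y = -18, x = 5 OR y = 5}. No integer assignment can satisfy these jointly:

  - 2x - 3y = -18: is a linear equation tying the variables together
  - x = 5 OR y = 5: forces a choice: either x = 5 or y = 5

Split on the disjunction (x = 5 OR y = 5):
  • If x = 5: with x = 5, every remaining term of the linear equation is divisible by 3, so the left side is ≡ 0 (mod 3); but the right side -28 ≡ 2 (mod 3). No integers can satisfy it.
  • If y = 5: with y = 5, every remaining term of the linear equation is divisible by 2, so the left side is ≡ 0 (mod 2); but the right side -3 ≡ 1 (mod 2). No integers can satisfy it.
Both branches are infeasible, so the system has no integer solution.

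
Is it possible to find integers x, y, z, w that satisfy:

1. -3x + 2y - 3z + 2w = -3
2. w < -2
Yes

Take x = 1, y = 3, z = 0, w = -3. Substituting into each constraint:
  (1) -3(1) + 2(3) - 3(0) + 2(-3) = -3 ✓
  (2) -3 < -2 ✓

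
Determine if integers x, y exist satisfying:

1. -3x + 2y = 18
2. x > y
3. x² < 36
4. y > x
No

A contradictory subset is {x > y, y > x}. No integer assignment can satisfy these jointly:

  - x > y: bounds one variable relative to another variable
  - y > x: bounds one variable relative to another variable

Direct contradiction: x > y and y > x cannot both hold.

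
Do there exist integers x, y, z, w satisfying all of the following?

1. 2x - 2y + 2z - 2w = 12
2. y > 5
Yes

Take x = 0, y = 6, z = 0, w = -12. Substituting into each constraint:
  (1) 2(0) - 2(6) + 2(0) - 2(-12) = 12 ✓
  (2) 6 > 5 ✓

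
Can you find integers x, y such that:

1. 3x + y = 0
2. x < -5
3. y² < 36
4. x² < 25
No

A contradictory subset is {x < -5, x² < 25}. No integer assignment can satisfy these jointly:

  - x < -5: bounds one variable relative to a constant
  - x² < 25: restricts x to |x| ≤ 4

Direct contradiction: the bounds on x require x ≥ -4 and x ≤ -6 simultaneously, which is empty.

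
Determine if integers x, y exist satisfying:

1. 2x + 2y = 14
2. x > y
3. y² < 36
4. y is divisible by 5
Yes

Take x = 7, y = 0. Substituting into each constraint:
  (1) 2(7) + 2(0) = 14 ✓
  (2) 7 > 0 ✓
  (3) y² = (0)² = 0, and 0 < 36 ✓
  (4) 0 = 5 × 0, remainder 0 ✓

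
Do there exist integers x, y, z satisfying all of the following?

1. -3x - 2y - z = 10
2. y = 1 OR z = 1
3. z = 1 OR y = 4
Yes

Take x = -3, y = -1, z = 1. Substituting into each constraint:
  (1) -3(-3) - 2(-1) + (-1) = 10 ✓
  (2) z = 1, target 1 ✓ (second branch holds)
  (3) z = 1, target 1 ✓ (first branch holds)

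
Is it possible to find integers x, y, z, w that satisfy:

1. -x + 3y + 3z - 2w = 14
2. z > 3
Yes

Take x = 0, y = 0, z = 6, w = 2. Substituting into each constraint:
  (1) 0 + 3(0) + 3(6) - 2(2) = 14 ✓
  (2) 6 > 3 ✓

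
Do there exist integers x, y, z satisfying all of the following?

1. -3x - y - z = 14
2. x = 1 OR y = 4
Yes

Take x = -6, y = 4, z = 0. Substituting into each constraint:
  (1) -3(-6) + (-4) + 0 = 14 ✓
  (2) y = 4, target 4 ✓ (second branch holds)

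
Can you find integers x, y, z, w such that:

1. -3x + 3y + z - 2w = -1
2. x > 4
Yes

Take x = 5, y = 0, z = 14, w = 0. Substituting into each constraint:
  (1) -3(5) + 3(0) + 14 - 2(0) = -1 ✓
  (2) 5 > 4 ✓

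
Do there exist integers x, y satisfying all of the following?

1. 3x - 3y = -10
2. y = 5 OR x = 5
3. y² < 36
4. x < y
No

Even the single constraint (3x - 3y = -10) is infeasible over the integers.

  - 3x - 3y = -10: every term on the left is divisible by 3, so the LHS ≡ 0 (mod 3), but the RHS -10 is not — no integer solution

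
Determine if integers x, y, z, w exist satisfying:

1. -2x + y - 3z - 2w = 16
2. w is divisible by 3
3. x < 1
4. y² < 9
Yes

Take x = -2, y = 0, z = -4, w = 0. Substituting into each constraint:
  (1) -2(-2) + 0 - 3(-4) - 2(0) = 16 ✓
  (2) 0 = 3 × 0, remainder 0 ✓
  (3) -2 < 1 ✓
  (4) y² = (0)² = 0, and 0 < 9 ✓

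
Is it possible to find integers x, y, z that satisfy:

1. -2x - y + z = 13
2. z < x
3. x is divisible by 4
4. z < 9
Yes

Take x = 0, y = -14, z = -1. Substituting into each constraint:
  (1) -2(0) + 14 + (-1) = 13 ✓
  (2) -1 < 0 ✓
  (3) 0 = 4 × 0, remainder 0 ✓
  (4) -1 < 9 ✓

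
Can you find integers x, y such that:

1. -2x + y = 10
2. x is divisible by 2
Yes

Take x = 0, y = 10. Substituting into each constraint:
  (1) -2(0) + 10 = 10 ✓
  (2) 0 = 2 × 0, remainder 0 ✓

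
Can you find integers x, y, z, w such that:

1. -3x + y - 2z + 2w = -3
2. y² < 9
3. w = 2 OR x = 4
Yes

Take x = 3, y = 2, z = 0, w = 2. Substituting into each constraint:
  (1) -3(3) + 2 - 2(0) + 2(2) = -3 ✓
  (2) y² = (2)² = 4, and 4 < 9 ✓
  (3) w = 2, target 2 ✓ (first branch holds)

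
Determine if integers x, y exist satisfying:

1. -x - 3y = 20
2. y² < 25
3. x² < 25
No

The full constraint system is jointly infeasible over the integers. Each constraint and what it forces:

  - -x - 3y = 20: is a linear equation tying the variables together
  - y² < 25: restricts y to |y| ≤ 4
  - x² < 25: restricts x to |x| ≤ 4

Range argument: with x ∈ [-4, 4], y ∈ [-4, 4], the left side of the equation is at most 16, but the right side is 20 > 16. No integer solution exists.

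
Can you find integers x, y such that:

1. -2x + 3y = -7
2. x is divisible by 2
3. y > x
Yes

Take x = -10, y = -9. Substituting into each constraint:
  (1) -2(-10) + 3(-9) = -7 ✓
  (2) -10 = 2 × -5, remainder 0 ✓
  (3) -9 > -10 ✓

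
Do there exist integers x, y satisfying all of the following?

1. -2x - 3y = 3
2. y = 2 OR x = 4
No

The full constraint system is jointly infeasible over the integers. Each constraint and what it forces:

  - -2x - 3y = 3: is a linear equation tying the variables together
  - y = 2 OR x = 4: forces a choice: either y = 2 or x = 4

Split on the disjunction (y = 2 OR x = 4):
  • If y = 2: with y = 2, every remaining term of the linear equation is divisible by 2, so the left side is ≡ 0 (mod 2); but the right side 9 ≡ 1 (mod 2). No integers can satisfy it.
  • If x = 4: with x = 4, every remaining term of the linear equation is divisible by 3, so the left side is ≡ 0 (mod 3); but the right side 11 ≡ 2 (mod 3). No integers can satisfy it.
Both branches are infeasible, so the system has no integer solution.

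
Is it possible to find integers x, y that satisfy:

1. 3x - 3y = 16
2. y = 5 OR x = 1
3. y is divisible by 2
No

Even the single constraint (3x - 3y = 16) is infeasible over the integers.

  - 3x - 3y = 16: every term on the left is divisible by 3, so the LHS ≡ 0 (mod 3), but the RHS 16 is not — no integer solution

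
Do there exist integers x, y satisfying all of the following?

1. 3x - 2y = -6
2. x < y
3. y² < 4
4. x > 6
No

A contradictory subset is {3x - 2y = -6, y² < 4, x > 6}. No integer assignment can satisfy these jointly:

  - 3x - 2y = -6: is a linear equation tying the variables together
  - y² < 4: restricts y to |y| ≤ 1
  - x > 6: bounds one variable relative to a constant

Range argument: with x ∈ [7, ∞], y ∈ [-1, 1], the left side of the equation is at least 19, but the right side is -6 < 19. No integer solution exists.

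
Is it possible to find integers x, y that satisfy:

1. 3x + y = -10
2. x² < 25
Yes

Take x = 0, y = -10. Substituting into each constraint:
  (1) 3(0) + (-10) = -10 ✓
  (2) x² = (0)² = 0, and 0 < 25 ✓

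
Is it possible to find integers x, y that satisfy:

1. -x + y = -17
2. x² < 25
Yes

Take x = 0, y = -17. Substituting into each constraint:
  (1) 0 + (-17) = -17 ✓
  (2) x² = (0)² = 0, and 0 < 25 ✓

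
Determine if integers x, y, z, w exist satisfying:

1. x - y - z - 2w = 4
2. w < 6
Yes

Take x = 0, y = 0, z = 0, w = -2. Substituting into each constraint:
  (1) 0 + 0 + 0 - 2(-2) = 4 ✓
  (2) -2 < 6 ✓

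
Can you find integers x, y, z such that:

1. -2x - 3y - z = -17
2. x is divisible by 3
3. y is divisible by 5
Yes

Take x = 0, y = 0, z = 17. Substituting into each constraint:
  (1) -2(0) - 3(0) + (-17) = -17 ✓
  (2) 0 = 3 × 0, remainder 0 ✓
  (3) 0 = 5 × 0, remainder 0 ✓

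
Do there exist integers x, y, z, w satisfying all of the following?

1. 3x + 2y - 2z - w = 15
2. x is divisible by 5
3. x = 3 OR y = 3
Yes

Take x = 5, y = 3, z = 0, w = 6. Substituting into each constraint:
  (1) 3(5) + 2(3) - 2(0) + (-6) = 15 ✓
  (2) 5 = 5 × 1, remainder 0 ✓
  (3) y = 3, target 3 ✓ (second branch holds)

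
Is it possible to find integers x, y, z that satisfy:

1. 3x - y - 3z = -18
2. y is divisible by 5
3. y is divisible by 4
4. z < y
Yes

Take x = -7, y = 0, z = -1. Substituting into each constraint:
  (1) 3(-7) + 0 - 3(-1) = -18 ✓
  (2) 0 = 5 × 0, remainder 0 ✓
  (3) 0 = 4 × 0, remainder 0 ✓
  (4) -1 < 0 ✓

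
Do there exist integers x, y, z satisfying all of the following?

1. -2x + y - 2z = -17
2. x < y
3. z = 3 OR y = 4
Yes

Take x = 12, y = 13, z = 3. Substituting into each constraint:
  (1) -2(12) + 13 - 2(3) = -17 ✓
  (2) 12 < 13 ✓
  (3) z = 3, target 3 ✓ (first branch holds)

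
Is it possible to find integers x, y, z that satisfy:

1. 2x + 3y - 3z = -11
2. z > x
Yes

Take x = -1, y = -3, z = 0. Substituting into each constraint:
  (1) 2(-1) + 3(-3) - 3(0) = -11 ✓
  (2) 0 > -1 ✓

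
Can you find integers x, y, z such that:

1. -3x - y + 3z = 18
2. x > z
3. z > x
No

A contradictory subset is {x > z, z > x}. No integer assignment can satisfy these jointly:

  - x > z: bounds one variable relative to another variable
  - z > x: bounds one variable relative to another variable

Direct contradiction: x > z and z > x cannot both hold.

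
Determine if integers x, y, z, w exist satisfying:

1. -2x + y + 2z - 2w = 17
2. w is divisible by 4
Yes

Take x = 0, y = 1, z = 8, w = 0. Substituting into each constraint:
  (1) -2(0) + 1 + 2(8) - 2(0) = 17 ✓
  (2) 0 = 4 × 0, remainder 0 ✓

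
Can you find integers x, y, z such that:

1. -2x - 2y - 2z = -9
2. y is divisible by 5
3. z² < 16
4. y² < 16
No

Even the single constraint (-2x - 2y - 2z = -9) is infeasible over the integers.

  - -2x - 2y - 2z = -9: every term on the left is divisible by 2, so the LHS ≡ 0 (mod 2), but the RHS -9 is not — no integer solution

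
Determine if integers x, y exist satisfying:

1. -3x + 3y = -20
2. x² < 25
No

Even the single constraint (-3x + 3y = -20) is infeasible over the integers.

  - -3x + 3y = -20: every term on the left is divisible by 3, so the LHS ≡ 0 (mod 3), but the RHS -20 is not — no integer solution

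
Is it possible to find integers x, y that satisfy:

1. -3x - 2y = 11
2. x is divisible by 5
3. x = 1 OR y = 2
Yes

Take x = -5, y = 2. Substituting into each constraint:
  (1) -3(-5) - 2(2) = 11 ✓
  (2) -5 = 5 × -1, remainder 0 ✓
  (3) y = 2, target 2 ✓ (second branch holds)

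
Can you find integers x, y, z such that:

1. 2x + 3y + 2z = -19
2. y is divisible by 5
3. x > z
Yes

Take x = -8, y = 5, z = -9. Substituting into each constraint:
  (1) 2(-8) + 3(5) + 2(-9) = -19 ✓
  (2) 5 = 5 × 1, remainder 0 ✓
  (3) -8 > -9 ✓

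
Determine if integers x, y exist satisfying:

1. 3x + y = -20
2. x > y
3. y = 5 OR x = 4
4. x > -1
Yes

Take x = 4, y = -32. Substituting into each constraint:
  (1) 3(4) + (-32) = -20 ✓
  (2) 4 > -32 ✓
  (3) x = 4, target 4 ✓ (second branch holds)
  (4) 4 > -1 ✓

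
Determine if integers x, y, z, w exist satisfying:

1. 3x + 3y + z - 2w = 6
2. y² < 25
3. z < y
Yes

Take x = 1, y = 1, z = 0, w = 0. Substituting into each constraint:
  (1) 3(1) + 3(1) + 0 - 2(0) = 6 ✓
  (2) y² = (1)² = 1, and 1 < 25 ✓
  (3) 0 < 1 ✓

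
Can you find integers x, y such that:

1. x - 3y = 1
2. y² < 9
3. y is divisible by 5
Yes

Take x = 1, y = 0. Substituting into each constraint:
  (1) 1 - 3(0) = 1 ✓
  (2) y² = (0)² = 0, and 0 < 9 ✓
  (3) 0 = 5 × 0, remainder 0 ✓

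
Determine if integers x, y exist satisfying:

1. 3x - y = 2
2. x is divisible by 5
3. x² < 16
Yes

Take x = 0, y = -2. Substituting into each constraint:
  (1) 3(0) + 2 = 2 ✓
  (2) 0 = 5 × 0, remainder 0 ✓
  (3) x² = (0)² = 0, and 0 < 16 ✓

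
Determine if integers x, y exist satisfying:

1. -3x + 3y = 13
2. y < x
No

Even the single constraint (-3x + 3y = 13) is infeasible over the integers.

  - -3x + 3y = 13: every term on the left is divisible by 3, so the LHS ≡ 0 (mod 3), but the RHS 13 is not — no integer solution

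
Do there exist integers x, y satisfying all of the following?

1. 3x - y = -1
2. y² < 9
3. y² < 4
Yes

Take x = 0, y = 1. Substituting into each constraint:
  (1) 3(0) + (-1) = -1 ✓
  (2) y² = (1)² = 1, and 1 < 9 ✓
  (3) y² = (1)² = 1, and 1 < 4 ✓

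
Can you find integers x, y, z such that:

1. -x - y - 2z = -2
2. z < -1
Yes

Take x = 0, y = 6, z = -2. Substituting into each constraint:
  (1) 0 + (-6) - 2(-2) = -2 ✓
  (2) -2 < -1 ✓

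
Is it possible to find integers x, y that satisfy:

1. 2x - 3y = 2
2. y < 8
Yes

Take x = 1, y = 0. Substituting into each constraint:
  (1) 2(1) - 3(0) = 2 ✓
  (2) 0 < 8 ✓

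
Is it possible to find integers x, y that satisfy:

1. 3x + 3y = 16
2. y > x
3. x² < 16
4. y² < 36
No

Even the single constraint (3x + 3y = 16) is infeasible over the integers.

  - 3x + 3y = 16: every term on the left is divisible by 3, so the LHS ≡ 0 (mod 3), but the RHS 16 is not — no integer solution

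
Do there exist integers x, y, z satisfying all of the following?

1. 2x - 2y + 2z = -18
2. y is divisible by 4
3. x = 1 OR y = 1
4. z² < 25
Yes

Take x = 1, y = 12, z = 2. Substituting into each constraint:
  (1) 2(1) - 2(12) + 2(2) = -18 ✓
  (2) 12 = 4 × 3, remainder 0 ✓
  (3) x = 1, target 1 ✓ (first branch holds)
  (4) z² = (2)² = 4, and 4 < 25 ✓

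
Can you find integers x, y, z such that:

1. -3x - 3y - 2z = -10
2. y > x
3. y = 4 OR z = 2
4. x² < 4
Yes

Take x = 0, y = 4, z = -1. Substituting into each constraint:
  (1) -3(0) - 3(4) - 2(-1) = -10 ✓
  (2) 4 > 0 ✓
  (3) y = 4, target 4 ✓ (first branch holds)
  (4) x² = (0)² = 0, and 0 < 4 ✓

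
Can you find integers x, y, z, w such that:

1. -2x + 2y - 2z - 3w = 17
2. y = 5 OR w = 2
Yes

Take x = 0, y = 5, z = -8, w = 3. Substituting into each constraint:
  (1) -2(0) + 2(5) - 2(-8) - 3(3) = 17 ✓
  (2) y = 5, target 5 ✓ (first branch holds)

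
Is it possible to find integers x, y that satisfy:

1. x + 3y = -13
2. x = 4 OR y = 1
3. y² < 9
Yes

Take x = -16, y = 1. Substituting into each constraint:
  (1) (-16) + 3(1) = -13 ✓
  (2) y = 1, target 1 ✓ (second branch holds)
  (3) y² = (1)² = 1, and 1 < 9 ✓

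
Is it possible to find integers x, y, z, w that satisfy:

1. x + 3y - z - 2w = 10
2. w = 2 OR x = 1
Yes

Take x = 0, y = 5, z = 1, w = 2. Substituting into each constraint:
  (1) 0 + 3(5) + (-1) - 2(2) = 10 ✓
  (2) w = 2, target 2 ✓ (first branch holds)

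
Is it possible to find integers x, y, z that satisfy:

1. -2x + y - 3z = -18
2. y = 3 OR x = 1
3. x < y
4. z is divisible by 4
Yes

Take x = 1, y = 8, z = 8. Substituting into each constraint:
  (1) -2(1) + 8 - 3(8) = -18 ✓
  (2) x = 1, target 1 ✓ (second branch holds)
  (3) 1 < 8 ✓
  (4) 8 = 4 × 2, remainder 0 ✓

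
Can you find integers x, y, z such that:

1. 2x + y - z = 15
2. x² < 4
Yes

Take x = 0, y = 15, z = 0. Substituting into each constraint:
  (1) 2(0) + 15 + 0 = 15 ✓
  (2) x² = (0)² = 0, and 0 < 4 ✓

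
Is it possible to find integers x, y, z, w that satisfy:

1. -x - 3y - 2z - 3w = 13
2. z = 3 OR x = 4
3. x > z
Yes

Take x = 4, y = -7, z = 2, w = 0. Substituting into each constraint:
  (1) (-4) - 3(-7) - 2(2) - 3(0) = 13 ✓
  (2) x = 4, target 4 ✓ (second branch holds)
  (3) 4 > 2 ✓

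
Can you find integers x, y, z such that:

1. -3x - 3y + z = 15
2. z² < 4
Yes

Take x = 0, y = -5, z = 0. Substituting into each constraint:
  (1) -3(0) - 3(-5) + 0 = 15 ✓
  (2) z² = (0)² = 0, and 0 < 4 ✓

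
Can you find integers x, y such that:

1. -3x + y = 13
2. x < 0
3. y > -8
Yes

Take x = -4, y = 1. Substituting into each constraint:
  (1) -3(-4) + 1 = 13 ✓
  (2) -4 < 0 ✓
  (3) 1 > -8 ✓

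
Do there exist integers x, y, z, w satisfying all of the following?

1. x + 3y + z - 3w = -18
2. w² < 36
Yes

Take x = 0, y = 0, z = -18, w = 0. Substituting into each constraint:
  (1) 0 + 3(0) + (-18) - 3(0) = -18 ✓
  (2) w² = (0)² = 0, and 0 < 36 ✓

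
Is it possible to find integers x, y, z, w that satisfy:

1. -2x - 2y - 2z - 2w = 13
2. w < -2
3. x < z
No

Even the single constraint (-2x - 2y - 2z - 2w = 13) is infeasible over the integers.

  - -2x - 2y - 2z - 2w = 13: every term on the left is divisible by 2, so the LHS ≡ 0 (mod 2), but the RHS 13 is not — no integer solution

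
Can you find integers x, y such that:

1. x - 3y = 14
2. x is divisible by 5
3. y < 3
Yes

Take x = 5, y = -3. Substituting into each constraint:
  (1) 5 - 3(-3) = 14 ✓
  (2) 5 = 5 × 1, remainder 0 ✓
  (3) -3 < 3 ✓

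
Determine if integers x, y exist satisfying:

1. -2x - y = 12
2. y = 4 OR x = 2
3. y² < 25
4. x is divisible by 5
No

A contradictory subset is {-2x - y = 12, y = 4 OR x = 2, x is divisible by 5}. No integer assignment can satisfy these jointly:

  - -2x - y = 12: is a linear equation tying the variables together
  - y = 4 OR x = 2: forces a choice: either y = 4 or x = 2
  - x is divisible by 5: restricts x to multiples of 5

Split on the disjunction (y = 4 OR x = 2):
  • If y = 4: with y = 4, writing x = 5x', every remaining term of the linear equation is divisible by 10, so the left side is ≡ 0 (mod 10); but the right side 16 ≡ 6 (mod 10). No integers can satisfy it.
  • If x = 2: this contradicts the divisibility constraint — 2 is not a multiple of 5.
Both branches are infeasible, so the system has no integer solution.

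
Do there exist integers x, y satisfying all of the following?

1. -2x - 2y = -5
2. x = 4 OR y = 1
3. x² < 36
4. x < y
No

Even the single constraint (-2x - 2y = -5) is infeasible over the integers.

  - -2x - 2y = -5: every term on the left is divisible by 2, so the LHS ≡ 0 (mod 2), but the RHS -5 is not — no integer solution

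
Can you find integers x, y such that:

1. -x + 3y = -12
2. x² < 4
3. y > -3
No

The full constraint system is jointly infeasible over the integers. Each constraint and what it forces:

  - -x + 3y = -12: is a linear equation tying the variables together
  - x² < 4: restricts x to |x| ≤ 1
  - y > -3: bounds one variable relative to a constant

Range argument: with x ∈ [-1, 1], y ∈ [-2, ∞], the left side of the equation is at least -7, but the right side is -12 < -7. No integer solution exists.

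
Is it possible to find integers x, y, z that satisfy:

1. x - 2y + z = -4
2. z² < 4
Yes

Take x = -4, y = 0, z = 0. Substituting into each constraint:
  (1) (-4) - 2(0) + 0 = -4 ✓
  (2) z² = (0)² = 0, and 0 < 4 ✓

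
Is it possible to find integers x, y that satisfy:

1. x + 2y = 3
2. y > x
Yes

Take x = -1, y = 2. Substituting into each constraint:
  (1) (-1) + 2(2) = 3 ✓
  (2) 2 > -1 ✓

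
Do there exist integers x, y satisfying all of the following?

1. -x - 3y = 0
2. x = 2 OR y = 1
Yes

Take x = -3, y = 1. Substituting into each constraint:
  (1) 3 - 3(1) = 0 ✓
  (2) y = 1, target 1 ✓ (second branch holds)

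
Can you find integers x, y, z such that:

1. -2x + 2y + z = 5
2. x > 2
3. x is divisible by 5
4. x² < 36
Yes

Take x = 5, y = 7, z = 1. Substituting into each constraint:
  (1) -2(5) + 2(7) + 1 = 5 ✓
  (2) 5 > 2 ✓
  (3) 5 = 5 × 1, remainder 0 ✓
  (4) x² = (5)² = 25, and 25 < 36 ✓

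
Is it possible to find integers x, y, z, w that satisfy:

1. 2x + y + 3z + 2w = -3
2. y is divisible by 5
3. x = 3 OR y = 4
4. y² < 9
Yes

Take x = 3, y = 0, z = 1, w = -6. Substituting into each constraint:
  (1) 2(3) + 0 + 3(1) + 2(-6) = -3 ✓
  (2) 0 = 5 × 0, remainder 0 ✓
  (3) x = 3, target 3 ✓ (first branch holds)
  (4) y² = (0)² = 0, and 0 < 9 ✓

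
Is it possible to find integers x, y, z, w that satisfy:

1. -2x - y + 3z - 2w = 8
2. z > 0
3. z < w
Yes

Take x = 0, y = -9, z = 1, w = 2. Substituting into each constraint:
  (1) -2(0) + 9 + 3(1) - 2(2) = 8 ✓
  (2) 1 > 0 ✓
  (3) 1 < 2 ✓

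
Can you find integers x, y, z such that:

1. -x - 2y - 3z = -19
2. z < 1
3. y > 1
Yes

Take x = 15, y = 2, z = 0. Substituting into each constraint:
  (1) (-15) - 2(2) - 3(0) = -19 ✓
  (2) 0 < 1 ✓
  (3) 2 > 1 ✓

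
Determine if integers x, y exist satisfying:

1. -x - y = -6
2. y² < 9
Yes

Take x = 6, y = 0. Substituting into each constraint:
  (1) (-6) + 0 = -6 ✓
  (2) y² = (0)² = 0, and 0 < 9 ✓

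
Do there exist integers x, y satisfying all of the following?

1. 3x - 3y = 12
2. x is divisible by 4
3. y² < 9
Yes

Take x = 4, y = 0. Substituting into each constraint:
  (1) 3(4) - 3(0) = 12 ✓
  (2) 4 = 4 × 1, remainder 0 ✓
  (3) y² = (0)² = 0, and 0 < 9 ✓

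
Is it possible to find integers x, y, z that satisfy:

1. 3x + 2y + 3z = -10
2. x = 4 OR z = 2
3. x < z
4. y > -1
Yes

Take x = -6, y = 1, z = 2. Substituting into each constraint:
  (1) 3(-6) + 2(1) + 3(2) = -10 ✓
  (2) z = 2, target 2 ✓ (second branch holds)
  (3) -6 < 2 ✓
  (4) 1 > -1 ✓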